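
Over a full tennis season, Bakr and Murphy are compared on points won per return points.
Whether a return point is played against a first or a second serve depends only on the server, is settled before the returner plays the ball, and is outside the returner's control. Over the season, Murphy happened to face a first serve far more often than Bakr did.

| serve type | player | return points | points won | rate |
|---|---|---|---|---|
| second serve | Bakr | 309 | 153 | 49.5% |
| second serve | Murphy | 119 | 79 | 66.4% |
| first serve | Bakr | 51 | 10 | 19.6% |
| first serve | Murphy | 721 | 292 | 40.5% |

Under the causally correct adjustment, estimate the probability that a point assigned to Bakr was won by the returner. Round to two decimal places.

Serve type satisfies the back-door criterion: it is not a descendant of the player, and it blocks the spurious path from player to outcome. Adjusting for it (i.e., using the within-serve type rates) gives the causal effect.
Standardising Bakr to the population serve type mix: 0.357·153/309 + 0.643·10/51 = 0.303.

0.30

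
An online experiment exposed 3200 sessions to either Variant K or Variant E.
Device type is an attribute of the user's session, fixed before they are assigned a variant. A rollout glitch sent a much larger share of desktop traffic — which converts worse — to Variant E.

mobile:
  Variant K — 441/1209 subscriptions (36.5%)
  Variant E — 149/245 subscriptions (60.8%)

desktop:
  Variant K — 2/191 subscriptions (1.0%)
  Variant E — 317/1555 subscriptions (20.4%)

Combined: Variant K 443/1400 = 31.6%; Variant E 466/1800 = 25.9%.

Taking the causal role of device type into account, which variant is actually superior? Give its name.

Within every device type level Variant E has the higher rate, yet pooled Variant K does — Simpson's reversal.
Nothing the variant does changes device type; the imbalance is an allocation artefact. With device type also predicting the outcome, the pooled figure is confounded, and the within-stratum comparison is the causal one.
Within each level — mobile: 36.5% vs 60.8%; desktop: 1.0% vs 20.4% — Variant E is higher every time.

Variant E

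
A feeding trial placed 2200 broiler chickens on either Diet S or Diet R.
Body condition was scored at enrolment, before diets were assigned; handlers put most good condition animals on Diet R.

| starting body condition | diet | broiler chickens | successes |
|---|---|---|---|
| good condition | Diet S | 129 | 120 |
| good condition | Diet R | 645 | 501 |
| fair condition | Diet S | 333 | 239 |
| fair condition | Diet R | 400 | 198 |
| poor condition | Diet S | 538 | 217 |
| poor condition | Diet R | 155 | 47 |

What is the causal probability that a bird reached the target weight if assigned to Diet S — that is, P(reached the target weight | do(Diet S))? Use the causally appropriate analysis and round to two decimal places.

Diet S is higher inside every starting body condition stratum but Diet R is higher in aggregate. Whether to stratify depends on how starting body condition relates to the diet.
Starting body condition is set before the diet has any effect — it is not caused by the diet — and it independently drives the outcome. That makes it a confounder, so the causal comparison is within starting body condition levels.
Standardising Diet S to the population starting body condition mix: 0.352·120/129 + 0.333·239/333 + 0.315·217/538 = 0.693.

0.69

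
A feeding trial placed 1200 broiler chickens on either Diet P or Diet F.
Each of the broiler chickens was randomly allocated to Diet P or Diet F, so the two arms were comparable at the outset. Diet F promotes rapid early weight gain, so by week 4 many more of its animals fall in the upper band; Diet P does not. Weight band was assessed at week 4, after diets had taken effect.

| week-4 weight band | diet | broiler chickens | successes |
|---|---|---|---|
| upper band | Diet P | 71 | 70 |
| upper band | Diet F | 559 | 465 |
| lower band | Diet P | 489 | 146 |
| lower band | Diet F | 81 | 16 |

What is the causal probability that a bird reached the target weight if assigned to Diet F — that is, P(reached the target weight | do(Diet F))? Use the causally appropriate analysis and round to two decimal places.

0.75

The stratified and pooled comparisons disagree (Diet P wins within each week-4 weight band; Diet F wins overall), so the answer turns on the causal role of week-4 weight band.
Week-4 weight band is recorded after the diet and is itself shifted by it — it sits on the causal path from diet to outcome. Conditioning on a mediator would strip out part of the effect we want; the pooled comparison gives the total causal effect.
So P(outcome | do(Diet F)) is just the pooled rate for Diet F: 481/640 = 0.752.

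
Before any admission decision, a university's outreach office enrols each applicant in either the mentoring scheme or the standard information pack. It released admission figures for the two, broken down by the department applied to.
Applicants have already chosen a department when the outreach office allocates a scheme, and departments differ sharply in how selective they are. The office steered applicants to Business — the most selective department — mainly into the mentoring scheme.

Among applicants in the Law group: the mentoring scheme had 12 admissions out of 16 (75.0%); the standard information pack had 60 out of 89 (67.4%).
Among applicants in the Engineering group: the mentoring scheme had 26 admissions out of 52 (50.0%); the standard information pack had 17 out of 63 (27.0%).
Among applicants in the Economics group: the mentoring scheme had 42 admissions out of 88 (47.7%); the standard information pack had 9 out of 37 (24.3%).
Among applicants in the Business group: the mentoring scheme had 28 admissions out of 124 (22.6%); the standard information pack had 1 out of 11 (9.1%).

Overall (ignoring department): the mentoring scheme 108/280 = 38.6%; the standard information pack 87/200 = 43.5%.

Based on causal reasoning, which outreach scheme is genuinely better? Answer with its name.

the mentoring scheme

The stratified and pooled comparisons disagree (the mentoring scheme wins within each department; the standard information pack wins overall), so the answer turns on the causal role of department.
Department satisfies the back-door criterion: it is not a descendant of the outreach scheme, and it blocks the spurious path from outreach scheme to outcome. Adjusting for it (i.e., using the within-department rates) gives the causal effect.
Within each level — Law: 75.0% vs 67.4%; Engineering: 50.0% vs 27.0%; Economics: 47.7% vs 24.3%; Business: 22.6% vs 9.1% — the mentoring scheme is higher every time.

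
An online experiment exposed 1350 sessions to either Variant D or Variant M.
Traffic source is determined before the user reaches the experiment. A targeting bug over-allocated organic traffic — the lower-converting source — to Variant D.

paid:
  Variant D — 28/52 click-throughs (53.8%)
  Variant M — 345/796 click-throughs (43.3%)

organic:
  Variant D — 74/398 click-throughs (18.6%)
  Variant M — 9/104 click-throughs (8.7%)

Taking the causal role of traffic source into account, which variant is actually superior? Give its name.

The traffic source-specific comparison favours Variant D throughout, but the pooled figures favour Variant M. The question is whether to condition on traffic source.
Nothing the variant does changes traffic source; the imbalance is an allocation artefact. With traffic source also predicting the outcome, the pooled figure is confounded, and the within-stratum comparison is the causal one.
Within each level — paid: 53.8% vs 43.3%; organic: 18.6% vs 8.7% — Variant D is higher every time.

Variant D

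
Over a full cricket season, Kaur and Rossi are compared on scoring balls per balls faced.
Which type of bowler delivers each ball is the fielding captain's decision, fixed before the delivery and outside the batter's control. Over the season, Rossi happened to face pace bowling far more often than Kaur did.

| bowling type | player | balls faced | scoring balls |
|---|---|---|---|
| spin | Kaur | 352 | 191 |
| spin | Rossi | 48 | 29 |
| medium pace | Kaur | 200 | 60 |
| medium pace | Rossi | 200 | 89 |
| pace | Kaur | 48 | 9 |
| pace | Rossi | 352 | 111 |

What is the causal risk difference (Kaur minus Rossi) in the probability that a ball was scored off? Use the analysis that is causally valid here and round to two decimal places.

Bowling type differs across players for reasons unrelated to any effect of the player itself, and it separately predicts the outcome — a classic confounder. We must compare within bowling type levels.
Adjusting over the population distribution of bowling type: 0.333·(0.543−0.604) + 0.333·(0.300−0.445) + 0.333·(0.188−0.315) = -0.111.

-0.11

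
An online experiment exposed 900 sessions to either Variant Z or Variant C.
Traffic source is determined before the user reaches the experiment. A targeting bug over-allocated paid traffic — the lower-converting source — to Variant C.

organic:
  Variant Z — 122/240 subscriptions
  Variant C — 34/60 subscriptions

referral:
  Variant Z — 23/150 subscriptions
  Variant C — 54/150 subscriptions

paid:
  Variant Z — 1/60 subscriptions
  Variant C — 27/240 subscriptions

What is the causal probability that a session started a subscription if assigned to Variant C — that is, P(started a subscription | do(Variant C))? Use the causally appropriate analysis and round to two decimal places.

Traffic source differs across variants for reasons unrelated to any effect of the variant itself, and it separately predicts the outcome — a classic confounder. We must compare within traffic source levels.
Standardising Variant C to the population traffic source mix: 0.333·34/60 + 0.333·54/150 + 0.333·27/240 = 0.346.

0.35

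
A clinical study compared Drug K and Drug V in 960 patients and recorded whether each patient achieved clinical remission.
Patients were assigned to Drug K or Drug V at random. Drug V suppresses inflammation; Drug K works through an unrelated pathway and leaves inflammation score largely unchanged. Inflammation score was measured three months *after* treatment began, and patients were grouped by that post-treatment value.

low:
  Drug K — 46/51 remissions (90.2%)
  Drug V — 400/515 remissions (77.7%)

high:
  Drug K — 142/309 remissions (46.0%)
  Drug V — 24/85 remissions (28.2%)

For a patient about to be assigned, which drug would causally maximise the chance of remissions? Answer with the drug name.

Stratifying would compare drugs among patients the drugs themselves sorted into inflammation score groups — a form of selection on an intermediate. The unconditioned pooled rates give the total causal effect.
Pooled: Drug K 52.2% vs Drug V 70.7%; Drug V is higher overall.

Drug V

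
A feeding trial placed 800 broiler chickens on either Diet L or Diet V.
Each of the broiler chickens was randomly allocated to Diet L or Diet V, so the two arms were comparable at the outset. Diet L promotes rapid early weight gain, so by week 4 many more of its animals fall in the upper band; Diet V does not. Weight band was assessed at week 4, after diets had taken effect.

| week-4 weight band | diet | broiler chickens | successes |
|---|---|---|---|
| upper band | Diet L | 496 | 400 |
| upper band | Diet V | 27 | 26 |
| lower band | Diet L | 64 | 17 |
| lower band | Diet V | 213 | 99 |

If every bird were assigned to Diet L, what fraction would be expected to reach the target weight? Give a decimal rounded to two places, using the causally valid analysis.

Week-4 weight band here is a post-treatment variable shaped by the diet; conditioning on it would introduce bias rather than remove it. The overall comparison is the causal one.
So P(outcome | do(Diet L)) is just the pooled rate for Diet L: 417/560 = 0.745.

0.74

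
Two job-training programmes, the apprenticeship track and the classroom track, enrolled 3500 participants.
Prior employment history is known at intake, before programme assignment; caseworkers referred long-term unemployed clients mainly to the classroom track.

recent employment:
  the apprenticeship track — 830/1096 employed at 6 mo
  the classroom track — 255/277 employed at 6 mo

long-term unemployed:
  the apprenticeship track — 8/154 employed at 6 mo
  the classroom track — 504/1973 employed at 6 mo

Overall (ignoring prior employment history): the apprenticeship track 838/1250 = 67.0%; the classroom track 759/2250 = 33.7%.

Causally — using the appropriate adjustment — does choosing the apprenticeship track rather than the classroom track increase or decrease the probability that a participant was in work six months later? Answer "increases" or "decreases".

decreases

Since prior employment history is a pre-existing factor (not a product of the programme) and it affects the outcome on its own, it is a confounder. The stratified rates, not the pooled rate, identify the causal effect.
Within each level — recent employment: 75.7% vs 92.1%; long-term unemployed: 5.2% vs 25.5% — the classroom track is higher every time.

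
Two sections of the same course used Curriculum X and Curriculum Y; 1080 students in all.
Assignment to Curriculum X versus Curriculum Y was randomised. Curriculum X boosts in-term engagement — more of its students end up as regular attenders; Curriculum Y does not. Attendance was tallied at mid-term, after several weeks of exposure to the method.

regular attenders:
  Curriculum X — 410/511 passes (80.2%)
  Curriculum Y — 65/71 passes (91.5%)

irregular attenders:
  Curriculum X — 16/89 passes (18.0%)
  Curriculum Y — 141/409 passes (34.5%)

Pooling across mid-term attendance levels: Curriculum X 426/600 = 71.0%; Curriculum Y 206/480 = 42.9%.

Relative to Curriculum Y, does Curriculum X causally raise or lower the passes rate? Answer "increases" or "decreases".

increases

The mid-term attendance-specific comparison favours Curriculum Y throughout, but the pooled figures favour Curriculum X. The question is whether to condition on mid-term attendance.
The distribution of mid-term attendance is itself part of what the teaching method does — it is an intermediate outcome. Holding it fixed would remove that part of the effect; the total effect is the pooled difference.
Pooled: Curriculum X 71.0% vs Curriculum Y 42.9%; Curriculum X is higher overall.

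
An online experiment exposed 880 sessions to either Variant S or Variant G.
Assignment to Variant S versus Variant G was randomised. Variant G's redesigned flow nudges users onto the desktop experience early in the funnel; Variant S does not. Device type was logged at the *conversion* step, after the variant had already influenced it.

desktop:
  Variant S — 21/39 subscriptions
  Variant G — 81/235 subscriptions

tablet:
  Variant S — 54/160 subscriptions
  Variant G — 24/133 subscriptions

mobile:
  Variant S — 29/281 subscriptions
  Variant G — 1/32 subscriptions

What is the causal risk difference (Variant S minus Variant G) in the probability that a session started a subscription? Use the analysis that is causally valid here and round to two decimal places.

-0.05

The device type-specific comparison favours Variant S throughout, but the pooled figures favour Variant G. The question is whether to condition on device type.
Device type here is a post-treatment variable shaped by the variant; conditioning on it would introduce bias rather than remove it. The overall comparison is the causal one.
The causal difference is the pooled difference: 0.217 − 0.265 = -0.048.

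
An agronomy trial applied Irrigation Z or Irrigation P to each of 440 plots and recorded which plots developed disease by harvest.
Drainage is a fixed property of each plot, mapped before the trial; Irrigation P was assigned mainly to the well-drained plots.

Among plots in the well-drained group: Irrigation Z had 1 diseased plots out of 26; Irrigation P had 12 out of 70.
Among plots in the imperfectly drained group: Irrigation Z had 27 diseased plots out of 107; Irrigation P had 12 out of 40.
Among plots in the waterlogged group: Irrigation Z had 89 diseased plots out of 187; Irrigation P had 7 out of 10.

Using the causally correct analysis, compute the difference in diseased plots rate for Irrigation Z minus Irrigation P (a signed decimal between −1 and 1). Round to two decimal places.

-0.15

Within every field drainage level Irrigation Z has the lower rate, yet pooled Irrigation P does — Simpson's reversal.
Nothing the irrigation does changes field drainage; the imbalance is an allocation artefact. With field drainage also predicting the outcome, the pooled figure is confounded, and the within-stratum comparison is the causal one.
Adjusting over the population distribution of field drainage: 0.218·(0.038−0.171) + 0.334·(0.252−0.300) + 0.448·(0.476−0.700) = -0.145.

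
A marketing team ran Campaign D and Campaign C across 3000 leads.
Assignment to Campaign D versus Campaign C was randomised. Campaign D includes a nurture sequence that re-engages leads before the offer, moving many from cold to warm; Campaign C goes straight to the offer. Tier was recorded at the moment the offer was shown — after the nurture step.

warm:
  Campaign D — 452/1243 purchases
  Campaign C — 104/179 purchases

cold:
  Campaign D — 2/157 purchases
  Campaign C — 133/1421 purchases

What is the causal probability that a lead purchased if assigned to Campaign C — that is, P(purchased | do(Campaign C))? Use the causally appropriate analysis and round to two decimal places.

Engagement tier here is a post-treatment variable shaped by the campaign; conditioning on it would introduce bias rather than remove it. The overall comparison is the causal one.
So P(outcome | do(Campaign C)) is just the pooled rate for Campaign C: 237/1600 = 0.148.

0.15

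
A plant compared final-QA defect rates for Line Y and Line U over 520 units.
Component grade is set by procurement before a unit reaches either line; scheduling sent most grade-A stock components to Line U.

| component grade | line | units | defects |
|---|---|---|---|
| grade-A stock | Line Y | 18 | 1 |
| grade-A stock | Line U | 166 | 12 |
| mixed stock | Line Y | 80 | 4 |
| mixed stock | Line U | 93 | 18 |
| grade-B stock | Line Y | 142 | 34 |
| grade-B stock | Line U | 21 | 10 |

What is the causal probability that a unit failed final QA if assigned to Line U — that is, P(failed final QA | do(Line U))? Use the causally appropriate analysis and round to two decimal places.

0.24

Component grade differs across lines for reasons unrelated to any effect of the line itself, and it separately predicts the outcome — a classic confounder. We must compare within component grade levels.
Standardising Line U to the population component grade mix: 0.354·12/166 + 0.333·18/93 + 0.313·10/21 = 0.239.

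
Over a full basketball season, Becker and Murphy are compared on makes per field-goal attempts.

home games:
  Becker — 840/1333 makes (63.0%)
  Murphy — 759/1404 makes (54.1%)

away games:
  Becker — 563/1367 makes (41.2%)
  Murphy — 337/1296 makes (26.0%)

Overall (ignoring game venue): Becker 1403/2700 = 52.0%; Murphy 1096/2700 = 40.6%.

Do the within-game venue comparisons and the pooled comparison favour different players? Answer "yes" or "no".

Within each game venue level (home games 63.0% vs 54.1%; away games 41.2% vs 26.0%), Becker has the higher rate every time. Pooled: 52.0% vs 40.6% — Becker has the higher rate overall. They agree.

no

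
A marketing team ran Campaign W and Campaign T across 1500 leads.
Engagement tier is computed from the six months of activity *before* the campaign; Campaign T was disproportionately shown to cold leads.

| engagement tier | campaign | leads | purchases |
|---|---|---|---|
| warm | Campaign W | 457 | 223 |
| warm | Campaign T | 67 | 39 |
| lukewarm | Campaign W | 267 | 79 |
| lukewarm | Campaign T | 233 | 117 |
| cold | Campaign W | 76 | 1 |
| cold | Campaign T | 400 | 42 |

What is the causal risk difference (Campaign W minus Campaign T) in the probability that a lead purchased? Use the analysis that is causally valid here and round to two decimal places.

Nothing the campaign does changes engagement tier; the imbalance is an allocation artefact. With engagement tier also predicting the outcome, the pooled figure is confounded, and the within-stratum comparison is the causal one.
Adjusting over the population distribution of engagement tier: 0.349·(0.488−0.582) + 0.333·(0.296−0.502) + 0.317·(0.013−0.105) = -0.131.

-0.13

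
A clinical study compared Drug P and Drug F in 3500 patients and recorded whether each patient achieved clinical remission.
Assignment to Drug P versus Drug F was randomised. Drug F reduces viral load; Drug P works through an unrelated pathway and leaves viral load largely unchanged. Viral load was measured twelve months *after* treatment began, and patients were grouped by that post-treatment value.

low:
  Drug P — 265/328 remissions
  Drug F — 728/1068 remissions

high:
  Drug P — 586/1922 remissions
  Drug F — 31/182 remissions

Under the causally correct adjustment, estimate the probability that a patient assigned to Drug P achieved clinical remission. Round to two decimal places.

0.38

Within every viral load level Drug P has the higher rate, yet pooled Drug F does — Simpson's reversal.
The distribution of viral load is itself part of what the drug does — it is an intermediate outcome. Holding it fixed would remove that part of the effect; the total effect is the pooled difference.
So P(outcome | do(Drug P)) is just the pooled rate for Drug P: 851/2250 = 0.378.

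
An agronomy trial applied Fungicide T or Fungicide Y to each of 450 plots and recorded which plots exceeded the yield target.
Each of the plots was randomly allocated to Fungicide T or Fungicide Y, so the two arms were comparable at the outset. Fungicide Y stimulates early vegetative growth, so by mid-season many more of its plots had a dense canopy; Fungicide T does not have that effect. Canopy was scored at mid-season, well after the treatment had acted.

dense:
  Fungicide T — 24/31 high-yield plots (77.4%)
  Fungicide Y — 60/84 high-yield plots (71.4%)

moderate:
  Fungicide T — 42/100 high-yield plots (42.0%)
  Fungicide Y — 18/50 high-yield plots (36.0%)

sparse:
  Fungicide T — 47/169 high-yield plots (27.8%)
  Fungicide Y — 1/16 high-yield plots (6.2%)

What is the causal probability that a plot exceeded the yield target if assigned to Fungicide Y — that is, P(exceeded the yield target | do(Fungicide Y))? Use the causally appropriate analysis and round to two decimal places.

Mid-season canopy is recorded after the fungicide and is itself shifted by it — it sits on the causal path from fungicide to outcome. Conditioning on a mediator would strip out part of the effect we want; the pooled comparison gives the total causal effect.
So P(outcome | do(Fungicide Y)) is just the pooled rate for Fungicide Y: 79/150 = 0.527.

0.53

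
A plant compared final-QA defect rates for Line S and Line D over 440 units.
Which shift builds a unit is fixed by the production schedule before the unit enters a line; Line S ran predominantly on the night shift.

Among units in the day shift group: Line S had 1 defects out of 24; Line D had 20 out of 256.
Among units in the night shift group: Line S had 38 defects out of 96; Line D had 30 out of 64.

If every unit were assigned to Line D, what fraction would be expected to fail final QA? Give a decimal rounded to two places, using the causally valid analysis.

0.22

The imbalance in shift arose from how units were allocated, not from anything the line did; and shift independently affects the outcome. The pooled gap is confounded — condition on shift.
Standardising Line D to the population shift mix: 0.636·20/256 + 0.364·30/64 = 0.220.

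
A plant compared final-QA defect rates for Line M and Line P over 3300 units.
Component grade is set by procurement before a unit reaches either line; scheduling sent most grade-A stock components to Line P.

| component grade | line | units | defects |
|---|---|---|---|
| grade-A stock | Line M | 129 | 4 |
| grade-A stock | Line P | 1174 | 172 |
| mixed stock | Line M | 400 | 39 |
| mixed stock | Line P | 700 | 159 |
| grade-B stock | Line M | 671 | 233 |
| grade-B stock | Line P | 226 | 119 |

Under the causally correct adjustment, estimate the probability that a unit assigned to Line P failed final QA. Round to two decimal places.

Within every component grade level Line M has the lower rate, yet pooled Line P does — Simpson's reversal.
Here component grade is a common cause — it drives both which line a case falls under and the outcome. The crude comparison mixes populations; the stratum-specific rates are the causally relevant ones.
Standardising Line P to the population component grade mix: 0.395·172/1174 + 0.333·159/700 + 0.272·119/226 = 0.277.

0.28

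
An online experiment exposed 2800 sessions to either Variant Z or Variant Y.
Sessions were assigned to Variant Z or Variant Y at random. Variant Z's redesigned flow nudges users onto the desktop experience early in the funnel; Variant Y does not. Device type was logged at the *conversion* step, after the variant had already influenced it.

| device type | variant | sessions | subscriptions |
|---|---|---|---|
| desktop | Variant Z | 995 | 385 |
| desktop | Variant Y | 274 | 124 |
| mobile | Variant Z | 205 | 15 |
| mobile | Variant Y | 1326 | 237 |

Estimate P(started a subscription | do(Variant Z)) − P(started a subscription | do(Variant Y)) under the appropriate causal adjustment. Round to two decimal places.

+0.11

The device type-specific comparison favours Variant Y throughout, but the pooled figures favour Variant Z. The question is whether to condition on device type.
Stratifying would compare variants among sessions the variants themselves sorted into device type groups — a form of selection on an intermediate. The unconditioned pooled rates give the total causal effect.
The causal difference is the pooled difference: 0.333 − 0.226 = +0.108.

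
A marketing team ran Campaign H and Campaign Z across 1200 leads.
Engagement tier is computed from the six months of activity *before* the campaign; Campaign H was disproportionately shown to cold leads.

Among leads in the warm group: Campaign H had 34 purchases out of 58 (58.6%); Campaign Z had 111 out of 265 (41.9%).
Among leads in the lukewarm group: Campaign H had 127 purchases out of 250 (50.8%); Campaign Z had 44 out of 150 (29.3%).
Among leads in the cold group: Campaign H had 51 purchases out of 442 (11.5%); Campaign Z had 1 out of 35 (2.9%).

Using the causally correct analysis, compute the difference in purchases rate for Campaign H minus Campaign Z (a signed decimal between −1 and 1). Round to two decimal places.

Here engagement tier is a common cause — it drives both which campaign a case falls under and the outcome. The crude comparison mixes populations; the stratum-specific rates are the causally relevant ones.
Adjusting over the population distribution of engagement tier: 0.269·(0.586−0.419) + 0.333·(0.508−0.293) + 0.398·(0.115−0.029) = +0.151.

+0.15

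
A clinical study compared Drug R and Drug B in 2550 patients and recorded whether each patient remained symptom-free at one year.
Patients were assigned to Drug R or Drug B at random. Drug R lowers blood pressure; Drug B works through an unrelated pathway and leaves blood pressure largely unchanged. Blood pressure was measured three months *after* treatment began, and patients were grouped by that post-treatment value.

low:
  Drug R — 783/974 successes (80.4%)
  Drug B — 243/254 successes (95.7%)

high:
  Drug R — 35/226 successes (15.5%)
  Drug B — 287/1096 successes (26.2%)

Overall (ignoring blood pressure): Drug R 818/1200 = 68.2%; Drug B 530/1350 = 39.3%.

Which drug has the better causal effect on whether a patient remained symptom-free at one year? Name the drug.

Drug R

Blood pressure lies on the pathway drug → blood pressure → outcome, so adjusting for it blocks the indirect effect. For the total causal effect of drug, use the unadjusted pooled rates.
Pooled: Drug R 68.2% vs Drug B 39.3%; Drug R is higher overall.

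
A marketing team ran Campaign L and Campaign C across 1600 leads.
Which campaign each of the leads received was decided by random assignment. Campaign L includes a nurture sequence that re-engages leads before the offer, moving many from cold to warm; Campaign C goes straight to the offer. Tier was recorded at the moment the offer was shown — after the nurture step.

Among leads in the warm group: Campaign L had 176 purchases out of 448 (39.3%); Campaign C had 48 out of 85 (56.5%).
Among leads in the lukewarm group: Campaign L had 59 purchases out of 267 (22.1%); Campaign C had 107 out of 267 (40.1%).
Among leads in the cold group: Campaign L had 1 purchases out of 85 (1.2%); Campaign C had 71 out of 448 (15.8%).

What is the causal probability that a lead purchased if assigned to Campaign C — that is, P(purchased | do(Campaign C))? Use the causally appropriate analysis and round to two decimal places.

0.28

The stratified and pooled comparisons disagree (Campaign C wins within each engagement tier; Campaign L wins overall), so the answer turns on the causal role of engagement tier.
Engagement tier lies on the pathway campaign → engagement tier → outcome, so adjusting for it blocks the indirect effect. For the total causal effect of campaign, use the unadjusted pooled rates.
So P(outcome | do(Campaign C)) is just the pooled rate for Campaign C: 226/800 = 0.282.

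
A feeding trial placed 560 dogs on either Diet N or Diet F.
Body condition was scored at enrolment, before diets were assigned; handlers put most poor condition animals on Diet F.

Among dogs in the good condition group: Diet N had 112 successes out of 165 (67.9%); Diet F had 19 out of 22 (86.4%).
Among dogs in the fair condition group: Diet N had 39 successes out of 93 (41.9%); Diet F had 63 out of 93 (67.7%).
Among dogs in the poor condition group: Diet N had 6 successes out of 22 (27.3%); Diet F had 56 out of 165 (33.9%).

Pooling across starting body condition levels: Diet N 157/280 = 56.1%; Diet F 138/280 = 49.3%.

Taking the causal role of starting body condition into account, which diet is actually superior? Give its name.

Diet F

Diet F is higher inside every starting body condition stratum but Diet N is higher in aggregate. Whether to stratify depends on how starting body condition relates to the diet.
Nothing the diet does changes starting body condition; the imbalance is an allocation artefact. With starting body condition also predicting the outcome, the pooled figure is confounded, and the within-stratum comparison is the causal one.
Within each level — good condition: 67.9% vs 86.4%; fair condition: 41.9% vs 67.7%; poor condition: 27.3% vs 33.9% — Diet F is higher every time.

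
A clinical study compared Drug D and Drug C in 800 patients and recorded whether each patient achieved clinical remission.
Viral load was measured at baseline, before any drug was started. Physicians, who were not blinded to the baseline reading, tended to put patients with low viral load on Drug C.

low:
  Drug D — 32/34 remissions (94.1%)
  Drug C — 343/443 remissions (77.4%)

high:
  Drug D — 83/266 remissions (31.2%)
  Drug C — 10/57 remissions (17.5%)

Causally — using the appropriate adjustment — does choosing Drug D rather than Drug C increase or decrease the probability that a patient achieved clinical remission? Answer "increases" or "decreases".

increases

The viral load-specific comparison favours Drug D throughout, but the pooled figures favour Drug C. The question is whether to condition on viral load.
Viral load is set before the drug has any effect — it is not caused by the drug — and it independently drives the outcome. That makes it a confounder, so the causal comparison is within viral load levels.
Within each level — low: 94.1% vs 77.4%; high: 31.2% vs 17.5% — Drug D is higher every time.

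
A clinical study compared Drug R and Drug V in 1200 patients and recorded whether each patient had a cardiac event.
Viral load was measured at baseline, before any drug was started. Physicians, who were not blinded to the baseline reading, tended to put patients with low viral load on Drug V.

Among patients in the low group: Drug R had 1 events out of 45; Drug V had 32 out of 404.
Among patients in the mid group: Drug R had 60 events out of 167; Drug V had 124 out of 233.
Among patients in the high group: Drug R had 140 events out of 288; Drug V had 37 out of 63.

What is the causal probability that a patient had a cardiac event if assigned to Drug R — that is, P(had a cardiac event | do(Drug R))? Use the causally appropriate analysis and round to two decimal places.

Viral load differs across drugs for reasons unrelated to any effect of the drug itself, and it separately predicts the outcome — a classic confounder. We must compare within viral load levels.
Standardising Drug R to the population viral load mix: 0.374·1/45 + 0.333·60/167 + 0.292·140/288 = 0.270.

0.27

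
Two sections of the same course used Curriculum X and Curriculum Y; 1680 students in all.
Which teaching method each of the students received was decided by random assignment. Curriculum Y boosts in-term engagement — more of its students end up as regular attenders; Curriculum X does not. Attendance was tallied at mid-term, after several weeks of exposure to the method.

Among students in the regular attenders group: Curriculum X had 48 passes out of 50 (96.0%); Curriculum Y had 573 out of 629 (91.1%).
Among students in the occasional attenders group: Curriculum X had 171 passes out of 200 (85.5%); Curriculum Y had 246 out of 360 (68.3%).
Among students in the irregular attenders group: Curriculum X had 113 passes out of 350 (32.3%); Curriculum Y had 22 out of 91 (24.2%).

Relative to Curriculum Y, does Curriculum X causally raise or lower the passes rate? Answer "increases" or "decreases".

Within every mid-term attendance level Curriculum X has the higher rate, yet pooled Curriculum Y does — Simpson's reversal.
Mid-term attendance is downstream of the teaching method. One should not condition on a consequence of treatment, so the overall rates are the right comparison.
Pooled: Curriculum X 55.3% vs Curriculum Y 77.9%; Curriculum Y is higher overall.

decreases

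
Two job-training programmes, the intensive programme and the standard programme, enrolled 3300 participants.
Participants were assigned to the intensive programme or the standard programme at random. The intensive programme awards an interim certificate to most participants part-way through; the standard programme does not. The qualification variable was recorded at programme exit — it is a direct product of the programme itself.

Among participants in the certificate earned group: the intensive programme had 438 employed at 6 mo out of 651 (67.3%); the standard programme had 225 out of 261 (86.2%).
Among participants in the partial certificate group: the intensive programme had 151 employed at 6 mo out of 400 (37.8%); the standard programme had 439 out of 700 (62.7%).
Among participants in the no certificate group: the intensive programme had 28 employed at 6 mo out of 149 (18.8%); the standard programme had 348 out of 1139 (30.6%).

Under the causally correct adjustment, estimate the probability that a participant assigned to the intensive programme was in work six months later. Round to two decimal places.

the standard programme is higher inside every qualification attained during the programme stratum but the intensive programme is higher in aggregate. Whether to stratify depends on how qualification attained during the programme relates to the programme.
Qualification attained during the programme is recorded after the programme and is itself shifted by it — it sits on the causal path from programme to outcome. Conditioning on a mediator would strip out part of the effect we want; the pooled comparison gives the total causal effect.
So P(outcome | do(the intensive programme)) is just the pooled rate for the intensive programme: 617/1200 = 0.514.

0.51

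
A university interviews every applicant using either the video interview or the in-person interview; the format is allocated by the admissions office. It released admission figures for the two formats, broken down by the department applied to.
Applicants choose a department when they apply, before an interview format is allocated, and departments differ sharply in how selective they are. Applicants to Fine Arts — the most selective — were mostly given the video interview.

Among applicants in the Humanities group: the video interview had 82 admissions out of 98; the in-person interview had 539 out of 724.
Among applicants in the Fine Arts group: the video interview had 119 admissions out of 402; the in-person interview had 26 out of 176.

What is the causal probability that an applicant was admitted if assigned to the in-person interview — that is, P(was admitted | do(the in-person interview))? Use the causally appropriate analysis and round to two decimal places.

0.50

Here department is a common cause — it drives both which interview format a case falls under and the outcome. The crude comparison mixes populations; the stratum-specific rates are the causally relevant ones.
Standardising the in-person interview to the population department mix: 0.587·539/724 + 0.413·26/176 = 0.498.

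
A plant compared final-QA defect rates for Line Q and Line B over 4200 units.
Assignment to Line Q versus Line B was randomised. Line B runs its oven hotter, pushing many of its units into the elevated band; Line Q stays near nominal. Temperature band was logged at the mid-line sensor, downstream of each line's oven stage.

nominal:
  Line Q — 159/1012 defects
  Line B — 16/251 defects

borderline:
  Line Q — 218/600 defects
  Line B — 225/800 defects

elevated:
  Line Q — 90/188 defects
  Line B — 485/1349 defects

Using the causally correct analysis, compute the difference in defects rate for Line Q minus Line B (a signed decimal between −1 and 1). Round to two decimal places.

-0.04

The in-process temperature band-specific comparison favours Line B throughout, but the pooled figures favour Line Q. The question is whether to condition on in-process temperature band.
In-process temperature band is downstream of the line. One should not condition on a consequence of treatment, so the overall rates are the right comparison.
The causal difference is the pooled difference: 0.259 − 0.302 = -0.043.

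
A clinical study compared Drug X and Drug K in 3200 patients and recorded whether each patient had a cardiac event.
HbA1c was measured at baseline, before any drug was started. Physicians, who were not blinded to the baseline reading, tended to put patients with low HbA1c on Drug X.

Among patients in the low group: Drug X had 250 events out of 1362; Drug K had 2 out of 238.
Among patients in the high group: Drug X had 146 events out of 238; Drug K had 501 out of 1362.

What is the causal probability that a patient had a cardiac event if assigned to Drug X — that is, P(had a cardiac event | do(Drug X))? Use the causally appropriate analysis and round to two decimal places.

0.40

HbA1c differs across drugs for reasons unrelated to any effect of the drug itself, and it separately predicts the outcome — a classic confounder. We must compare within HbA1c levels.
Standardising Drug X to the population HbA1c mix: 0.500·250/1362 + 0.500·146/238 = 0.398.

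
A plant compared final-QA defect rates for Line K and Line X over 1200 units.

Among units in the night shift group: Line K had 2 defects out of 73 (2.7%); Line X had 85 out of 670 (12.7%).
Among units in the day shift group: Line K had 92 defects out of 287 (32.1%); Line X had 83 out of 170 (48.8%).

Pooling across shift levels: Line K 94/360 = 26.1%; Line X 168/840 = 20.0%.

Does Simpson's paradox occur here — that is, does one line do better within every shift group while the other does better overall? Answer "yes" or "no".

yes

Within each shift level (night shift 2.7% vs 12.7%; day shift 32.1% vs 48.8%), Line K has the lower rate every time. Pooled: 26.1% vs 20.0% — Line X has the lower rate overall. The two comparisons disagree.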